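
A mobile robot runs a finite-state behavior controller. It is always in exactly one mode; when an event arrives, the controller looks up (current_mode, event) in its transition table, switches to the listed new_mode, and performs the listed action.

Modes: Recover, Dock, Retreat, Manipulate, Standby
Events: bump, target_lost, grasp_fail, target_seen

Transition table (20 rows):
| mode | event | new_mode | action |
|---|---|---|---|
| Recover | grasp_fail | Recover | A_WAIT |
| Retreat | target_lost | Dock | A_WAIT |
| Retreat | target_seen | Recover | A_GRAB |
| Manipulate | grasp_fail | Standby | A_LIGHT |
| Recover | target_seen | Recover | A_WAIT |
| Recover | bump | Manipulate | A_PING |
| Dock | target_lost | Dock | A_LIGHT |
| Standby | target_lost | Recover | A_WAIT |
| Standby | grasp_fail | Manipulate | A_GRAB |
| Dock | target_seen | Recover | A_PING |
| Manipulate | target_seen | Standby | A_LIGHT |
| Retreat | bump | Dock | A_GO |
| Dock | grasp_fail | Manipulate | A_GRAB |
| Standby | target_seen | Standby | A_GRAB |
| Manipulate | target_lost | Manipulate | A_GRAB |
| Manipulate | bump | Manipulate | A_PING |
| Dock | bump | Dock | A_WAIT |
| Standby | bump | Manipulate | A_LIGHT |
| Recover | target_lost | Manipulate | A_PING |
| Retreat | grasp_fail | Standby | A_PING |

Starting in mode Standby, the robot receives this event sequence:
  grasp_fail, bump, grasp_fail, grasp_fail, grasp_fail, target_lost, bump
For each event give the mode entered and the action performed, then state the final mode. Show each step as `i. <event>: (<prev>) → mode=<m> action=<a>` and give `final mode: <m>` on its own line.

1. grasp_fail: (Standby) → mode=Manipulate action=A_GRAB
2. bump: (Manipulate) → mode=Manipulate action=A_PING
3. grasp_fail: (Manipulate) → mode=Standby action=A_LIGHT
4. grasp_fail: (Standby) → mode=Manipulate action=A_GRAB
5. grasp_fail: (Manipulate) → mode=Standby action=A_LIGHT
6. target_lost: (Standby) → mode=Recover action=A_WAIT
7. bump: (Recover) → mode=Manipulate action=A_PING

final mode: Manipulate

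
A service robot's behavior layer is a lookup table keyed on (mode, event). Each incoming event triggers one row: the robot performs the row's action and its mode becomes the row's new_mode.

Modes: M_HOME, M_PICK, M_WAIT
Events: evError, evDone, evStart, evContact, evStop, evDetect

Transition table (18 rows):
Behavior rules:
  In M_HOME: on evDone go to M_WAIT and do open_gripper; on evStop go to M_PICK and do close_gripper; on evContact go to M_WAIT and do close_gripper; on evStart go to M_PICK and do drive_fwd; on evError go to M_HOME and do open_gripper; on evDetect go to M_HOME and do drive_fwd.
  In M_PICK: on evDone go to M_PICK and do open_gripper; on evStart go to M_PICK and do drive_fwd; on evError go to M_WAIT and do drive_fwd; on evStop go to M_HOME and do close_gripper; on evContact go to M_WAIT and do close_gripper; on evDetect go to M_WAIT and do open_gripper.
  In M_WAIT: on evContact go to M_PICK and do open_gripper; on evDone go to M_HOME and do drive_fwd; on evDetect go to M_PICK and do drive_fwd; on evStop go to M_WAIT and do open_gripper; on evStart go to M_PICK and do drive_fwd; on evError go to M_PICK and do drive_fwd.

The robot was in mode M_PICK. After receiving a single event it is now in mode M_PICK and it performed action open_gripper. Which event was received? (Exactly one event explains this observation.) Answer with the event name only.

try evError: (M_PICK, evError) → (M_WAIT, drive_fwd)
try evDone: (M_PICK, evDone) → (M_PICK, open_gripper)  ← matches
try evStart: (M_PICK, evStart) → (M_PICK, drive_fwd)
try evContact: (M_PICK, evContact) → (M_WAIT, close_gripper)
try evStop: (M_PICK, evStop) → (M_HOME, close_gripper)
try evDetect: (M_PICK, evDetect) → (M_WAIT, open_gripper)

evDone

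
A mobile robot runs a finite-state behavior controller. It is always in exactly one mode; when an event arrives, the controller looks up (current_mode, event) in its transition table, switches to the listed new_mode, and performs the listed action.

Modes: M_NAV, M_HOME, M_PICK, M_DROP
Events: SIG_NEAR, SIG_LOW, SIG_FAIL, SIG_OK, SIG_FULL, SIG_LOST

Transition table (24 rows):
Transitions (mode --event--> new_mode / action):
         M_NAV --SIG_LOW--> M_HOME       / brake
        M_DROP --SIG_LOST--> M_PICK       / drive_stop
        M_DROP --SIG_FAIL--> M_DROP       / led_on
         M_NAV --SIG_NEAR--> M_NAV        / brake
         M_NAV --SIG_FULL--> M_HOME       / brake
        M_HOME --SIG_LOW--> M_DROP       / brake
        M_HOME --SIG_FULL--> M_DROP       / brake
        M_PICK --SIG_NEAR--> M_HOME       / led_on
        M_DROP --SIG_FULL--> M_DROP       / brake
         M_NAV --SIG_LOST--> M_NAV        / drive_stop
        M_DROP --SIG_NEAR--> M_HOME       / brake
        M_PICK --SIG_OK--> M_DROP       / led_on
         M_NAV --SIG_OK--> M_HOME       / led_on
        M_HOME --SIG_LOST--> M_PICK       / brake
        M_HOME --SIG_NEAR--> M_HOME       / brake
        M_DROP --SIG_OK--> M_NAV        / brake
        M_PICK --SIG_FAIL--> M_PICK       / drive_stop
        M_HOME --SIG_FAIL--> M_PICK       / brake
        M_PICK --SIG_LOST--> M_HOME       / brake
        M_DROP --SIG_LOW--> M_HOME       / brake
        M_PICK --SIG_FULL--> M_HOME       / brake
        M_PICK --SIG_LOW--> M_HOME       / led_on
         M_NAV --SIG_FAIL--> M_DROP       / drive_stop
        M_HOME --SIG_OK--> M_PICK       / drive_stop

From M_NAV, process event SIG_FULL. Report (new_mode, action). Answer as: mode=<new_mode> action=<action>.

current mode = M_NAV; filter table to that mode:
  (M_NAV, SIG_LOW) → (M_HOME, brake)
  (M_NAV, SIG_NEAR) → (M_NAV, brake)
  (M_NAV, SIG_FULL) → (M_HOME, brake)  ← event matches
  (M_NAV, SIG_LOST) → (M_NAV, drive_stop)
  (M_NAV, SIG_OK) → (M_HOME, led_on)
  (M_NAV, SIG_FAIL) → (M_DROP, drive_stop)
event = SIG_FULL selects (M_HOME, brake)

mode=M_HOME action=brake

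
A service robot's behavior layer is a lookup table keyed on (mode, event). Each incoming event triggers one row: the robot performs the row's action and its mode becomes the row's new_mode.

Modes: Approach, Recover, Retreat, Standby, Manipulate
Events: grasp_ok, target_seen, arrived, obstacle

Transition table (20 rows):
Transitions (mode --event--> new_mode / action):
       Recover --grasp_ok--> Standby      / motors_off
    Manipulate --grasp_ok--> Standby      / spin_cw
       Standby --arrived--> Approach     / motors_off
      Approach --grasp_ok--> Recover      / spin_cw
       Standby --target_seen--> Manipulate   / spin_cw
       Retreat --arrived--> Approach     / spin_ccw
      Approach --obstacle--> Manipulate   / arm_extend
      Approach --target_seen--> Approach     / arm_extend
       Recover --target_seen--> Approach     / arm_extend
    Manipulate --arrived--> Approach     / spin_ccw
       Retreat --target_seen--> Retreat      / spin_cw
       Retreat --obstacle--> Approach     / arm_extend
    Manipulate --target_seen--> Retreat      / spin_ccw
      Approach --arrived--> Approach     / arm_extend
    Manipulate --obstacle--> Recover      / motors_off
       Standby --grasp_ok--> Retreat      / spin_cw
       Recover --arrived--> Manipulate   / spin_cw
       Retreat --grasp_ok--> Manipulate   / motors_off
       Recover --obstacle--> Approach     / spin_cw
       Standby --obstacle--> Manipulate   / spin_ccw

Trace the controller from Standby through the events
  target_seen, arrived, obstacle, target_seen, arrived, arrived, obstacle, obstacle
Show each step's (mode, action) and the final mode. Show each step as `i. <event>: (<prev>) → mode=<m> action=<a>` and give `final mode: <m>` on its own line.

1. target_seen: (Standby) → mode=Manipulate action=spin_cw
2. arrived: (Manipulate) → mode=Approach action=spin_ccw
3. obstacle: (Approach) → mode=Manipulate action=arm_extend
4. target_seen: (Manipulate) → mode=Retreat action=spin_ccw
5. arrived: (Retreat) → mode=Approach action=spin_ccw
6. arrived: (Approach) → mode=Approach action=arm_extend
7. obstacle: (Approach) → mode=Manipulate action=arm_extend
8. obstacle: (Manipulate) → mode=Recover action=motors_off

final mode: Recover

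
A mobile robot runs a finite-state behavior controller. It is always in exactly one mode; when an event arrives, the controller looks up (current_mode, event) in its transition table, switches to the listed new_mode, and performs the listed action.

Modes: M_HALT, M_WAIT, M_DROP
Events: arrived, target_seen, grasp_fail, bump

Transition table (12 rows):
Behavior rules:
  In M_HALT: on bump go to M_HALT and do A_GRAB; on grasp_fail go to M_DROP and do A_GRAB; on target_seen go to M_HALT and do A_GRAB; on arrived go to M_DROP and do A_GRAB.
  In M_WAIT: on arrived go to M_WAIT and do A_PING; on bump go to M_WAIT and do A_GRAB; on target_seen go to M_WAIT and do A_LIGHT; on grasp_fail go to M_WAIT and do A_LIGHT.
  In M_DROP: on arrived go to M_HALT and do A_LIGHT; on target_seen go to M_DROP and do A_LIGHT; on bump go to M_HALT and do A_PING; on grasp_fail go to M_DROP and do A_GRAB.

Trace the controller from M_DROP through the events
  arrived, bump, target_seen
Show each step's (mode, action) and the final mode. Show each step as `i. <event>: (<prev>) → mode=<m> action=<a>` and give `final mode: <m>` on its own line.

1. arrived: (M_DROP) → mode=M_HALT action=A_LIGHT
2. bump: (M_HALT) → mode=M_HALT action=A_GRAB
3. target_seen: (M_HALT) → mode=M_HALT action=A_GRAB

final mode: M_HALT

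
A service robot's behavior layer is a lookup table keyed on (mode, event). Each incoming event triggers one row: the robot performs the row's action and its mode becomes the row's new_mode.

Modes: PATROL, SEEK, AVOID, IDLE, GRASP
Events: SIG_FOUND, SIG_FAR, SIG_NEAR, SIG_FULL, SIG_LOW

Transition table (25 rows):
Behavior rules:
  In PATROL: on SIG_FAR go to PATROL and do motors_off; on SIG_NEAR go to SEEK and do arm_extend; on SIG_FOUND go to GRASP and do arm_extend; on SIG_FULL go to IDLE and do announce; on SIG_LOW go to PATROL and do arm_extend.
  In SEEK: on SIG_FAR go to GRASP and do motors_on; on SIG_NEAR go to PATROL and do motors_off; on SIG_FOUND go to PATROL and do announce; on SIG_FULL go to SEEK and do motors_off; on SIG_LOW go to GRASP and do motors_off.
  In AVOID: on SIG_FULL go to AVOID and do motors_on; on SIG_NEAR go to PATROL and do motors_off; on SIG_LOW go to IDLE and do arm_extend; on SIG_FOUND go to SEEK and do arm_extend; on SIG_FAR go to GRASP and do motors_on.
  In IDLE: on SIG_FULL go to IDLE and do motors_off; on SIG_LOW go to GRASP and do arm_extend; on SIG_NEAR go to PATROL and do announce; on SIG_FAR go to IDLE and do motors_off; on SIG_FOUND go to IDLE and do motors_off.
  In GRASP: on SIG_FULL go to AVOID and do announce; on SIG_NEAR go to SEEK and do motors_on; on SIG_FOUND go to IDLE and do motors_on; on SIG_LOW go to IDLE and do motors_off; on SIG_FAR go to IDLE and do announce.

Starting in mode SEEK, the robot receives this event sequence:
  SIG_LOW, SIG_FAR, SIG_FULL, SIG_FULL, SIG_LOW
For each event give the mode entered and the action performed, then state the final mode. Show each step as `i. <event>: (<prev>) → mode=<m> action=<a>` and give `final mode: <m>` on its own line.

1. SIG_LOW: (SEEK) → mode=GRASP action=motors_off
2. SIG_FAR: (GRASP) → mode=IDLE action=announce
3. SIG_FULL: (IDLE) → mode=IDLE action=motors_off
4. SIG_FULL: (IDLE) → mode=IDLE action=motors_off
5. SIG_LOW: (IDLE) → mode=GRASP action=arm_extend

final mode: GRASP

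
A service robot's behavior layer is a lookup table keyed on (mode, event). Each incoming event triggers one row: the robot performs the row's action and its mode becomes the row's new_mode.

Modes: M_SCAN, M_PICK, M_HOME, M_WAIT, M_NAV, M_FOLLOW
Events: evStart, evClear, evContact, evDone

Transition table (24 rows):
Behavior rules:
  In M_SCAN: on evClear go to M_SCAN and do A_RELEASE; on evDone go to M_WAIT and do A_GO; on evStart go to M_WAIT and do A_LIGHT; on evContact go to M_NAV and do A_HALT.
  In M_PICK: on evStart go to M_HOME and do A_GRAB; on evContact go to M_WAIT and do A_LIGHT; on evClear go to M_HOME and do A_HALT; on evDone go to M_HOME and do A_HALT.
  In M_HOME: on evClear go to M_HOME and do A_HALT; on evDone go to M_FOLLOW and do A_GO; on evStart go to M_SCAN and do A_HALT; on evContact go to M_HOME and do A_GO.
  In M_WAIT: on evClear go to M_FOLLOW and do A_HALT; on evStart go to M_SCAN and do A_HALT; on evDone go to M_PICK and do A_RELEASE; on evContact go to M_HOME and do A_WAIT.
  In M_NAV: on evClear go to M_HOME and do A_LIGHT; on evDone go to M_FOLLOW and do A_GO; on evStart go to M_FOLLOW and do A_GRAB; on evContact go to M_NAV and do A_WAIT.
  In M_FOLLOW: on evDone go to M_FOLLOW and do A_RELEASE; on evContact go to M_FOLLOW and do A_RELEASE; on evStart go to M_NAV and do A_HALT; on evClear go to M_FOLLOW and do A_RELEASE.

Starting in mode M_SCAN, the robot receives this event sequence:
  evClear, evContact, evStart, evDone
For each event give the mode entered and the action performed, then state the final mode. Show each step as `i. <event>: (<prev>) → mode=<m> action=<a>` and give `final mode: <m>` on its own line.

final mode: M_FOLLOW

1. evClear: (M_SCAN) → mode=M_SCAN action=A_RELEASE
2. evContact: (M_SCAN) → mode=M_NAV action=A_HALT
3. evStart: (M_NAV) → mode=M_FOLLOW action=A_GRAB
4. evDone: (M_FOLLOW) → mode=M_FOLLOW action=A_RELEASE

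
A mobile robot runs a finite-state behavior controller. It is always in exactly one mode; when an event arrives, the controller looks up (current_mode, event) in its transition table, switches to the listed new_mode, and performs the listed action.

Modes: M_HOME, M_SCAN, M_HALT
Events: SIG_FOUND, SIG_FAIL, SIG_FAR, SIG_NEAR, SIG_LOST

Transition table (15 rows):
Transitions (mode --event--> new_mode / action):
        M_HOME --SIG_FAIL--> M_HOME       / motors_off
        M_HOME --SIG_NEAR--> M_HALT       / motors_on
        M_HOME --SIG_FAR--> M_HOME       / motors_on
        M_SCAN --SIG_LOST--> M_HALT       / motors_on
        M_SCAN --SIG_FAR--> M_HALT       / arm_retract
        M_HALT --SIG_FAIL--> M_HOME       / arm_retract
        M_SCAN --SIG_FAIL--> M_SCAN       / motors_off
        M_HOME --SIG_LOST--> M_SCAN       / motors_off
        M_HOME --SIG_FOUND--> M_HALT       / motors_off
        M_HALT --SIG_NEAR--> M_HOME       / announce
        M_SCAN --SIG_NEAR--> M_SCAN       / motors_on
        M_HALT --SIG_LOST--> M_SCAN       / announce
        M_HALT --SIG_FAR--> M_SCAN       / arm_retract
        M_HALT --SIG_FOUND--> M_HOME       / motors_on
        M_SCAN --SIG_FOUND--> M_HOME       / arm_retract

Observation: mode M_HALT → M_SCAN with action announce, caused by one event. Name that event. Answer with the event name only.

SIG_LOST

try SIG_FOUND: (M_HALT, SIG_FOUND) → (M_HOME, motors_on)
try SIG_FAIL: (M_HALT, SIG_FAIL) → (M_HOME, arm_retract)
try SIG_FAR: (M_HALT, SIG_FAR) → (M_SCAN, arm_retract)
try SIG_NEAR: (M_HALT, SIG_NEAR) → (M_HOME, announce)
try SIG_LOST: (M_HALT, SIG_LOST) → (M_SCAN, announce)  ← matches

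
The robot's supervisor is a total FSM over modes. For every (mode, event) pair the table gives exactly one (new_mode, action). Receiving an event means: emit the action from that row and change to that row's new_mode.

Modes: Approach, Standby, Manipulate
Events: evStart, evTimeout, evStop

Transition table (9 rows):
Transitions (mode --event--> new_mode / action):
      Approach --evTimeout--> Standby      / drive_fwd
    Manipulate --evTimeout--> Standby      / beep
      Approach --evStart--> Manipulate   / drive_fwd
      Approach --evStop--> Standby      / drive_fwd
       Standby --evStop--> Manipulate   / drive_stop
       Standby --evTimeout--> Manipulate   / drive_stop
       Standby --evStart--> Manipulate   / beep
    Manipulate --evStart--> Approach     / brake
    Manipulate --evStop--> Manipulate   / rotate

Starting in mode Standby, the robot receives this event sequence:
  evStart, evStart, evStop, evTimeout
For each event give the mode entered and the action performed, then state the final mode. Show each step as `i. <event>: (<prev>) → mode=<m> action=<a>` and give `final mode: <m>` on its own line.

final mode: Manipulate

1. evStart: (Standby) → mode=Manipulate action=beep
2. evStart: (Manipulate) → mode=Approach action=brake
3. evStop: (Approach) → mode=Standby action=drive_fwd
4. evTimeout: (Standby) → mode=Manipulate action=drive_stop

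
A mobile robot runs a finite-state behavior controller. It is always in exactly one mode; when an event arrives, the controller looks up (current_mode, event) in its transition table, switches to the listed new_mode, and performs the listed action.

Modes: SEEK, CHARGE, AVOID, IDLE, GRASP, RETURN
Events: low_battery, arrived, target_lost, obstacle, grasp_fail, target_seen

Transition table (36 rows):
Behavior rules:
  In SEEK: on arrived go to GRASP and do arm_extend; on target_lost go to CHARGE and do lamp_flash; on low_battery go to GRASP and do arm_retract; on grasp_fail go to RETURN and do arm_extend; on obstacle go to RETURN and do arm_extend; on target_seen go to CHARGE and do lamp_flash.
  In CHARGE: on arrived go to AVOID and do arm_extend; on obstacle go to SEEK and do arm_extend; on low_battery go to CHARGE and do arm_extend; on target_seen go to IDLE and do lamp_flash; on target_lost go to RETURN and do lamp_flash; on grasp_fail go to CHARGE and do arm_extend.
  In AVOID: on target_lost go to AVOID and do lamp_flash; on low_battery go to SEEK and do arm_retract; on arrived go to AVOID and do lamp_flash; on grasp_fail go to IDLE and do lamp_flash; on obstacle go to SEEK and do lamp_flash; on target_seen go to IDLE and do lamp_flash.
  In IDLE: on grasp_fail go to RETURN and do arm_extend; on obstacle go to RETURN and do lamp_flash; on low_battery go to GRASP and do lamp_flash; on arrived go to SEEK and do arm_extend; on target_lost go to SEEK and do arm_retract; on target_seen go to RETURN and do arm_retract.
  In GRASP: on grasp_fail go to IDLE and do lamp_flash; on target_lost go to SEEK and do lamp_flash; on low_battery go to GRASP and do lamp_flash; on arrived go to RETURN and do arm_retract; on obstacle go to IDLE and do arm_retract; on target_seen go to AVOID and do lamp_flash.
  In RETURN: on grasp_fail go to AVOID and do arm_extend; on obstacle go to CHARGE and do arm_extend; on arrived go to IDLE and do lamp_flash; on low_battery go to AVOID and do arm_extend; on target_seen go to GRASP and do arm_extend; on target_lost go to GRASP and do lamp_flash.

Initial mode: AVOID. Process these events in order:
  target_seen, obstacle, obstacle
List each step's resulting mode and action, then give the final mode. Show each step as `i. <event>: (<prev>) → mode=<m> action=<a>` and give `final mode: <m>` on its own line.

1. target_seen: (AVOID) → mode=IDLE action=lamp_flash
2. obstacle: (IDLE) → mode=RETURN action=lamp_flash
3. obstacle: (RETURN) → mode=CHARGE action=arm_extend

final mode: CHARGE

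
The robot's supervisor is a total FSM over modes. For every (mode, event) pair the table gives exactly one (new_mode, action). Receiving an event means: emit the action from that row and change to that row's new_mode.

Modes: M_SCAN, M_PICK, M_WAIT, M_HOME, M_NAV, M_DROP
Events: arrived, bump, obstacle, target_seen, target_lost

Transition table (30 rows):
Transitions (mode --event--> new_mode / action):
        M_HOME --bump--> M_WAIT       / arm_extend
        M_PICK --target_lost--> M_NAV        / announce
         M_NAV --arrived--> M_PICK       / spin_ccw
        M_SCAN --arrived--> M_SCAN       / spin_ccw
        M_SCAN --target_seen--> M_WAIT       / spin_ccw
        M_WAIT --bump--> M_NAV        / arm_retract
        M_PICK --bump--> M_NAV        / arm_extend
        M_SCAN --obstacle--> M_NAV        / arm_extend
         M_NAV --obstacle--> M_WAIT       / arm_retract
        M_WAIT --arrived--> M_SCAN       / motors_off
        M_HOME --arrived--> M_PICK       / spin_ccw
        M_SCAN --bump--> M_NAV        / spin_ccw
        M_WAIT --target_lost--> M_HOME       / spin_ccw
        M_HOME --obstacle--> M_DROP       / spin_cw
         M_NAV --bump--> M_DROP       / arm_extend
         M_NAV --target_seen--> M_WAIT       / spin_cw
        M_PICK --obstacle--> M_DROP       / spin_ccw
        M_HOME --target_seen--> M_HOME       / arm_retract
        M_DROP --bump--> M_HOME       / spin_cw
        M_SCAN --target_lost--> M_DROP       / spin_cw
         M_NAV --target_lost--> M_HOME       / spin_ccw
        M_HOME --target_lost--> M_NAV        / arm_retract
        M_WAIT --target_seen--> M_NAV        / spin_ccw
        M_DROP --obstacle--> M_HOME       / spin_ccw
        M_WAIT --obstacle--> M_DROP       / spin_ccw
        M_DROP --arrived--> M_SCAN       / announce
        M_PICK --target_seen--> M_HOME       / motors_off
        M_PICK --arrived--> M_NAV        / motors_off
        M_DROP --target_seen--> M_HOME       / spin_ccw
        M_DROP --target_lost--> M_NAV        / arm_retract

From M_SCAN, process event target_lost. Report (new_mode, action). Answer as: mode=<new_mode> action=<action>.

current mode = M_SCAN; filter table to that mode:
  (M_SCAN, arrived) → (M_SCAN, spin_ccw)
  (M_SCAN, target_seen) → (M_WAIT, spin_ccw)
  (M_SCAN, obstacle) → (M_NAV, arm_extend)
  (M_SCAN, bump) → (M_NAV, spin_ccw)
  (M_SCAN, target_lost) → (M_DROP, spin_cw)  ← event matches
event = target_lost selects (M_DROP, spin_cw)

mode=M_DROP action=spin_cw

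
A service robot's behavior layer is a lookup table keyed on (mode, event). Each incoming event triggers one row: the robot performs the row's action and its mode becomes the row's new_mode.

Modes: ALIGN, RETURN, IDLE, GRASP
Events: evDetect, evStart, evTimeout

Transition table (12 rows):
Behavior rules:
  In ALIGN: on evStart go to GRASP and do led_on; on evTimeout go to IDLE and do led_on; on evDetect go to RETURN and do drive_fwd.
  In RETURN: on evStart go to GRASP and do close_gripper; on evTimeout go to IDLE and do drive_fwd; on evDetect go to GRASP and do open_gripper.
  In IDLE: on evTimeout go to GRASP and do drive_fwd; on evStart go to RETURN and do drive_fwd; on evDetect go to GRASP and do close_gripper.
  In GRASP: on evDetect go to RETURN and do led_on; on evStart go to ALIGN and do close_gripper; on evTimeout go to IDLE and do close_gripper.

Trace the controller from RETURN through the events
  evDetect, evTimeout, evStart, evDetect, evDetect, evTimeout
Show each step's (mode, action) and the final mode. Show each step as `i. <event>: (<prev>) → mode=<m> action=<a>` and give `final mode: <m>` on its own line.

final mode: IDLE

1. evDetect: (RETURN) → mode=GRASP action=open_gripper
2. evTimeout: (GRASP) → mode=IDLE action=close_gripper
3. evStart: (IDLE) → mode=RETURN action=drive_fwd
4. evDetect: (RETURN) → mode=GRASP action=open_gripper
5. evDetect: (GRASP) → mode=RETURN action=led_on
6. evTimeout: (RETURN) → mode=IDLE action=drive_fwd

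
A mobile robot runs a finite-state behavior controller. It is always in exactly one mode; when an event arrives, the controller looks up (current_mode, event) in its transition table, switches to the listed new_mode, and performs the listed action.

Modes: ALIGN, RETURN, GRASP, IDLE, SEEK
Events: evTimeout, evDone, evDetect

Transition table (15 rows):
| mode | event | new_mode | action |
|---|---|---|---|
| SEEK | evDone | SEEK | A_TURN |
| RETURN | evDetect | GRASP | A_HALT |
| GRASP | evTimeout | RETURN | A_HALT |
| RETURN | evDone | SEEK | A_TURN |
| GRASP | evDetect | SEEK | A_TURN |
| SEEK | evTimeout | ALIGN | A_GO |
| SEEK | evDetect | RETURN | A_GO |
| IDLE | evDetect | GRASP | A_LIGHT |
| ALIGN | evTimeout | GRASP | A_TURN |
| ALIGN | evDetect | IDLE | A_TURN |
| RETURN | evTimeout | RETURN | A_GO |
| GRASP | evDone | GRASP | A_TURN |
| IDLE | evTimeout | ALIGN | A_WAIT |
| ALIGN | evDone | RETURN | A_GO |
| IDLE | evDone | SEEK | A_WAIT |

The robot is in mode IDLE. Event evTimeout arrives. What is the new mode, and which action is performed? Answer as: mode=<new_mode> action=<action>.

current mode = IDLE; filter table to that mode:
  (IDLE, evDetect) → (GRASP, A_LIGHT)
  (IDLE, evTimeout) → (ALIGN, A_WAIT)  ← event matches
  (IDLE, evDone) → (SEEK, A_WAIT)
event = evTimeout selects (ALIGN, A_WAIT)

mode=ALIGN action=A_WAIT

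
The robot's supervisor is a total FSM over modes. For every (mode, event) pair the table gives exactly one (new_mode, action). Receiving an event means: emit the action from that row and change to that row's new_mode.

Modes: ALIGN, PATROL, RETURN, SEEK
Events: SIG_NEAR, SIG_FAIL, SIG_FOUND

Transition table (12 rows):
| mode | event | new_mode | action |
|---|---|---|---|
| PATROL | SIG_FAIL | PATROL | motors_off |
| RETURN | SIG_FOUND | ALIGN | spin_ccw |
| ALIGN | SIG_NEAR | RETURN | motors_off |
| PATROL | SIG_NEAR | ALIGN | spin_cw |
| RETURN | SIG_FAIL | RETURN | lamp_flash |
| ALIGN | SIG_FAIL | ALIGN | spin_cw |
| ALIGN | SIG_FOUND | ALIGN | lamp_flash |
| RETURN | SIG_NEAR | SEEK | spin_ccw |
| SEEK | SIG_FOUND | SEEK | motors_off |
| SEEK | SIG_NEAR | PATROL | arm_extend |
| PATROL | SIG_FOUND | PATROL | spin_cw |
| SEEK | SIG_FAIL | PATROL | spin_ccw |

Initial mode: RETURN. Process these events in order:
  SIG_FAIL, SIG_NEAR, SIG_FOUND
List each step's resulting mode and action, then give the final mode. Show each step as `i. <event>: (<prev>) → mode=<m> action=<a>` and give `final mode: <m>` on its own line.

1. SIG_FAIL: (RETURN) → mode=RETURN action=lamp_flash
2. SIG_NEAR: (RETURN) → mode=SEEK action=spin_ccw
3. SIG_FOUND: (SEEK) → mode=SEEK action=motors_off

final mode: SEEK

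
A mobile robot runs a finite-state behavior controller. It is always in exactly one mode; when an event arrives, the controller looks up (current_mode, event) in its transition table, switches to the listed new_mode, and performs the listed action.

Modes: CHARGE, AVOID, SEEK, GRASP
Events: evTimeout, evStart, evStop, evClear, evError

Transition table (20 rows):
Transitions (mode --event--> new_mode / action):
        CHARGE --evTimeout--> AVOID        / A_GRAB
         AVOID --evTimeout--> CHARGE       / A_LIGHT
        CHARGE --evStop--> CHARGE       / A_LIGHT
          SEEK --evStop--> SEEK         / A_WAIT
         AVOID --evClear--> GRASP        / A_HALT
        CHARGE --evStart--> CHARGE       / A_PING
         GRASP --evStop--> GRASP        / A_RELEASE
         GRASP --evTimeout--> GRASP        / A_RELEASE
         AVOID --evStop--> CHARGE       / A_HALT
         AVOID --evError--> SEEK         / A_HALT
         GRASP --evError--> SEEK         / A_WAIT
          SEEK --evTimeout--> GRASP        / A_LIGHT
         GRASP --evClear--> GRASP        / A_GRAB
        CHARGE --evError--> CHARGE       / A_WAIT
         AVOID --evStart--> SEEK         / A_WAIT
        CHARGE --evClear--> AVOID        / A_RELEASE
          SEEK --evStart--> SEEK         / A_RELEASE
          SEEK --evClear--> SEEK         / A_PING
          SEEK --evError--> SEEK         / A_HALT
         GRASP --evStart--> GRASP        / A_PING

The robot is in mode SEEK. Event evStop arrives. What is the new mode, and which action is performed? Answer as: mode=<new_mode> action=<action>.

current mode = SEEK; filter table to that mode:
  (SEEK, evStop) → (SEEK, A_WAIT)  ← event matches
  (SEEK, evTimeout) → (GRASP, A_LIGHT)
  (SEEK, evStart) → (SEEK, A_RELEASE)
  (SEEK, evClear) → (SEEK, A_PING)
  (SEEK, evError) → (SEEK, A_HALT)
event = evStop selects (SEEK, A_WAIT)

mode=SEEK action=A_WAIT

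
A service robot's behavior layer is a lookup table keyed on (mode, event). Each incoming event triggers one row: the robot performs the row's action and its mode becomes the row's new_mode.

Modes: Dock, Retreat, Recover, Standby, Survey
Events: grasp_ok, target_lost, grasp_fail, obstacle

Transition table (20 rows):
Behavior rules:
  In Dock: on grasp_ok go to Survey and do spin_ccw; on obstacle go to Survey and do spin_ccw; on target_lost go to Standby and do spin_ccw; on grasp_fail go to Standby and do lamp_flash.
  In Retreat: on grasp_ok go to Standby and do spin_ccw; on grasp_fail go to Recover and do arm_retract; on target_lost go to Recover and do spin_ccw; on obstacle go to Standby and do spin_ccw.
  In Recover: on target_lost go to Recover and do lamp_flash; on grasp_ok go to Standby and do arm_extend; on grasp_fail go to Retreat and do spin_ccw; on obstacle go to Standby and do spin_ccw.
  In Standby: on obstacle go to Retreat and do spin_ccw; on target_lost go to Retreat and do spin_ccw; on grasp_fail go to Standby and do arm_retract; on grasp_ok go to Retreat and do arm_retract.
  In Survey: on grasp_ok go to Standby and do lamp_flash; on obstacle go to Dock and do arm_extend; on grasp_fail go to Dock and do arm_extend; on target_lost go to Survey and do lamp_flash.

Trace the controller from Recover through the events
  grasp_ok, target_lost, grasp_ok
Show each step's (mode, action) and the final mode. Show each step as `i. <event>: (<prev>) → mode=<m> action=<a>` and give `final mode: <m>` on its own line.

final mode: Standby

1. grasp_ok: (Recover) → mode=Standby action=arm_extend
2. target_lost: (Standby) → mode=Retreat action=spin_ccw
3. grasp_ok: (Retreat) → mode=Standby action=spin_ccw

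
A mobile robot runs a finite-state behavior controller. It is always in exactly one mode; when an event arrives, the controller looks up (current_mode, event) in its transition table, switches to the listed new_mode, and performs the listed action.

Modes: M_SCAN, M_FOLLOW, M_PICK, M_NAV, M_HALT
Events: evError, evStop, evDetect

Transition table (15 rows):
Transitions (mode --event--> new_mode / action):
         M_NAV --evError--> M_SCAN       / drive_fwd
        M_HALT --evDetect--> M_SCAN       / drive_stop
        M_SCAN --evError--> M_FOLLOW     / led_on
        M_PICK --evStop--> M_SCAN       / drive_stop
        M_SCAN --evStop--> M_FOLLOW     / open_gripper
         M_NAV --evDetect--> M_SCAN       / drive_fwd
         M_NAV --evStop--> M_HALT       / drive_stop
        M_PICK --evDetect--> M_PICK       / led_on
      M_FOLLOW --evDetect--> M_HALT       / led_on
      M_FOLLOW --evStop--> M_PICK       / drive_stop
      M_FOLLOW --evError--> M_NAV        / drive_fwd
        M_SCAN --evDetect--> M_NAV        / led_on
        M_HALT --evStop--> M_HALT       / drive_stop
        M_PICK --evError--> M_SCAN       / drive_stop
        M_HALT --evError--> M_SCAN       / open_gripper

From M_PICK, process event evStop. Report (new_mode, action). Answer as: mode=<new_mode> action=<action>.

current mode = M_PICK; filter table to that mode:
  (M_PICK, evStop) → (M_SCAN, drive_stop)  ← event matches
  (M_PICK, evDetect) → (M_PICK, led_on)
  (M_PICK, evError) → (M_SCAN, drive_stop)
event = evStop selects (M_SCAN, drive_stop)

mode=M_SCAN action=drive_stop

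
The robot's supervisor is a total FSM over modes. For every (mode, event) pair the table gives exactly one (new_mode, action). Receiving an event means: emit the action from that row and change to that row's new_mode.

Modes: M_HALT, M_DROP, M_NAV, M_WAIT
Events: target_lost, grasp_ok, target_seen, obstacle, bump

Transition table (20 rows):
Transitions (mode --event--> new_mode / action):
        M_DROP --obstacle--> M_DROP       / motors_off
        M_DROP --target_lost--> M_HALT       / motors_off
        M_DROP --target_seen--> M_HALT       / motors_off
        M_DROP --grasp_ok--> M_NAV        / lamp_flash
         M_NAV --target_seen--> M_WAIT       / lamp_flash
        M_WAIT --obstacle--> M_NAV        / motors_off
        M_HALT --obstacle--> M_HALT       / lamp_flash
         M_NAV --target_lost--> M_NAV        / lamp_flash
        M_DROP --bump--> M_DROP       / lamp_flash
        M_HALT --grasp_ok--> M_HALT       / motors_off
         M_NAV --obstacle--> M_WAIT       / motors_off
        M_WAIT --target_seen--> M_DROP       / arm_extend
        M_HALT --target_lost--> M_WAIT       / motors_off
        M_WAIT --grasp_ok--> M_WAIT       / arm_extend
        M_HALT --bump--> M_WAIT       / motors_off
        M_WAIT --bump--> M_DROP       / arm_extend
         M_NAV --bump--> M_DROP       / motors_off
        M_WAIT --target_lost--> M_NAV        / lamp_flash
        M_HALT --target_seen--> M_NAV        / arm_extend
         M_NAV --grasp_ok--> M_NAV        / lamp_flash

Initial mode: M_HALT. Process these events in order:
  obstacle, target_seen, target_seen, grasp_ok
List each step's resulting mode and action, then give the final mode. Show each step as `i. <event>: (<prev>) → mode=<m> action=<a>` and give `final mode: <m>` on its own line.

1. obstacle: (M_HALT) → mode=M_HALT action=lamp_flash
2. target_seen: (M_HALT) → mode=M_NAV action=arm_extend
3. target_seen: (M_NAV) → mode=M_WAIT action=lamp_flash
4. grasp_ok: (M_WAIT) → mode=M_WAIT action=arm_extend

final mode: M_WAIT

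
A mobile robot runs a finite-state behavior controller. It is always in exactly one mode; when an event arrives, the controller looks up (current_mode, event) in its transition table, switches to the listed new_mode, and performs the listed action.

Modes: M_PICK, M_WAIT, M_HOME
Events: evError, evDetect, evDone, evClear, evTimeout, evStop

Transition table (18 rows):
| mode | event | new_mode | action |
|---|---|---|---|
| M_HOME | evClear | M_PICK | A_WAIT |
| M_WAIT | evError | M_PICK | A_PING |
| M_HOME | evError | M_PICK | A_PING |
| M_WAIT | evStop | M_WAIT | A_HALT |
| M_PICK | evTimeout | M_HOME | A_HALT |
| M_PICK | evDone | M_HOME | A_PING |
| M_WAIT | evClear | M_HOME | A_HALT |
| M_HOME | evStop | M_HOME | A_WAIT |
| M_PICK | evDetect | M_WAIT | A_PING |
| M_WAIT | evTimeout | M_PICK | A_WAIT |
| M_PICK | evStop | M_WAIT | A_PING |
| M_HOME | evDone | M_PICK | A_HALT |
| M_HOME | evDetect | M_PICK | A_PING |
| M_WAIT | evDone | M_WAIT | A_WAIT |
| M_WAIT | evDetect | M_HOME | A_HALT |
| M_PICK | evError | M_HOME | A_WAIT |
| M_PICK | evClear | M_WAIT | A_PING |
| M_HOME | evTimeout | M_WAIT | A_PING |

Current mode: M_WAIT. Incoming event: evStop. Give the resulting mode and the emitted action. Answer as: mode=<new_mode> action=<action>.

mode=M_WAIT action=A_HALT

current mode = M_WAIT; filter table to that mode:
  (M_WAIT, evError) → (M_PICK, A_PING)
  (M_WAIT, evStop) → (M_WAIT, A_HALT)  ← event matches
  (M_WAIT, evClear) → (M_HOME, A_HALT)
  (M_WAIT, evTimeout) → (M_PICK, A_WAIT)
  (M_WAIT, evDone) → (M_WAIT, A_WAIT)
  (M_WAIT, evDetect) → (M_HOME, A_HALT)
event = evStop selects (M_WAIT, A_HALT)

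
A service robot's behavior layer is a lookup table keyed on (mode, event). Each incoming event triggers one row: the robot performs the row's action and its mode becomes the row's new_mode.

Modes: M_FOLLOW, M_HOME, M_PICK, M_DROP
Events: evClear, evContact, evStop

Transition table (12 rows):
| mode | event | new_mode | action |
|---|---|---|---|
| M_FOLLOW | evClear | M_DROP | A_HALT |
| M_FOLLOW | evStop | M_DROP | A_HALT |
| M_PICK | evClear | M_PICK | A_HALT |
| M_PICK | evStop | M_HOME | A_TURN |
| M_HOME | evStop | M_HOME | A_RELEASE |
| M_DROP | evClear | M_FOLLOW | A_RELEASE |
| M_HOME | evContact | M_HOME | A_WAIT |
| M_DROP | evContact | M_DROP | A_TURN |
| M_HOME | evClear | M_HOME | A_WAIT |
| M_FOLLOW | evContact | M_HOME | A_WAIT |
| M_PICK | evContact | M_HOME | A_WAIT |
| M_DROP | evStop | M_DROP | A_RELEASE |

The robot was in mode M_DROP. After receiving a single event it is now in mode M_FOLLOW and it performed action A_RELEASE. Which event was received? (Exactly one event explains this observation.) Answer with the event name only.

evClear

try evClear: (M_DROP, evClear) → (M_FOLLOW, A_RELEASE)  ← matches
try evContact: (M_DROP, evContact) → (M_DROP, A_TURN)
try evStop: (M_DROP, evStop) → (M_DROP, A_RELEASE)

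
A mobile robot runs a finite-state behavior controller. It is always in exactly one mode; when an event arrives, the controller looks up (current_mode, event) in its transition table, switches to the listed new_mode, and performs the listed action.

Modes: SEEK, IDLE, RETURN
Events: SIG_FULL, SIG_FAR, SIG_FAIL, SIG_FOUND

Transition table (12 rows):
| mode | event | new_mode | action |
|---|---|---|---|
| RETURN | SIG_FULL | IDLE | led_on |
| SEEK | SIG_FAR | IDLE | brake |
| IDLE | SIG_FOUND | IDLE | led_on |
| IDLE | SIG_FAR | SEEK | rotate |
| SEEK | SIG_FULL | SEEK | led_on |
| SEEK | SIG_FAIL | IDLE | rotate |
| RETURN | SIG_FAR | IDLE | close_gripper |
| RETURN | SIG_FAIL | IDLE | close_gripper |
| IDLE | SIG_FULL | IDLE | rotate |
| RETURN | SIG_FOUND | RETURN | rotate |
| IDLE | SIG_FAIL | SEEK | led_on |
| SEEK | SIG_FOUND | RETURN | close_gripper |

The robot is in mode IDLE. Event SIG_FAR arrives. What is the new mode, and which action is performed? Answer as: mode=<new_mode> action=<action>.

current mode = IDLE; filter table to that mode:
  (IDLE, SIG_FOUND) → (IDLE, led_on)
  (IDLE, SIG_FAR) → (SEEK, rotate)  ← event matches
  (IDLE, SIG_FULL) → (IDLE, rotate)
  (IDLE, SIG_FAIL) → (SEEK, led_on)
event = SIG_FAR selects (SEEK, rotate)

mode=SEEK action=rotate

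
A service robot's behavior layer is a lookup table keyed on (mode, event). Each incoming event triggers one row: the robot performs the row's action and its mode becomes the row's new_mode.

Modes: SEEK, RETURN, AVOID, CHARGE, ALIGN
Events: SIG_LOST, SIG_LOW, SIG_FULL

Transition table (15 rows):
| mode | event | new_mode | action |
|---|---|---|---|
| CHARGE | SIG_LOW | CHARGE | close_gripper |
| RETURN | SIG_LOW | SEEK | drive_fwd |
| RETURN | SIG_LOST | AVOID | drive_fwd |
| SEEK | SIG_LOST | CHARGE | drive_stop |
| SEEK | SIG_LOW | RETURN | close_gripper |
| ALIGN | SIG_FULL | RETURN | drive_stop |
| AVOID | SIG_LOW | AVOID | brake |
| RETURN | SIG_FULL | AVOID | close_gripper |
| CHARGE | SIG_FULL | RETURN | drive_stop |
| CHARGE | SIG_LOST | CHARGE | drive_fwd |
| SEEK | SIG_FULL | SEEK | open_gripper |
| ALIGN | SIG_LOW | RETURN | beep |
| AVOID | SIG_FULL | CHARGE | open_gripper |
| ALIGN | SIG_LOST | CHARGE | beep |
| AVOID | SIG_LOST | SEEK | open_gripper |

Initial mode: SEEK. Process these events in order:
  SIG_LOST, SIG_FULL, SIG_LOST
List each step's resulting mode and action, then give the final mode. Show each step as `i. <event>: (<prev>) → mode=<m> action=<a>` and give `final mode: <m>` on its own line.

1. SIG_LOST: (SEEK) → mode=CHARGE action=drive_stop
2. SIG_FULL: (CHARGE) → mode=RETURN action=drive_stop
3. SIG_LOST: (RETURN) → mode=AVOID action=drive_fwd

final mode: AVOID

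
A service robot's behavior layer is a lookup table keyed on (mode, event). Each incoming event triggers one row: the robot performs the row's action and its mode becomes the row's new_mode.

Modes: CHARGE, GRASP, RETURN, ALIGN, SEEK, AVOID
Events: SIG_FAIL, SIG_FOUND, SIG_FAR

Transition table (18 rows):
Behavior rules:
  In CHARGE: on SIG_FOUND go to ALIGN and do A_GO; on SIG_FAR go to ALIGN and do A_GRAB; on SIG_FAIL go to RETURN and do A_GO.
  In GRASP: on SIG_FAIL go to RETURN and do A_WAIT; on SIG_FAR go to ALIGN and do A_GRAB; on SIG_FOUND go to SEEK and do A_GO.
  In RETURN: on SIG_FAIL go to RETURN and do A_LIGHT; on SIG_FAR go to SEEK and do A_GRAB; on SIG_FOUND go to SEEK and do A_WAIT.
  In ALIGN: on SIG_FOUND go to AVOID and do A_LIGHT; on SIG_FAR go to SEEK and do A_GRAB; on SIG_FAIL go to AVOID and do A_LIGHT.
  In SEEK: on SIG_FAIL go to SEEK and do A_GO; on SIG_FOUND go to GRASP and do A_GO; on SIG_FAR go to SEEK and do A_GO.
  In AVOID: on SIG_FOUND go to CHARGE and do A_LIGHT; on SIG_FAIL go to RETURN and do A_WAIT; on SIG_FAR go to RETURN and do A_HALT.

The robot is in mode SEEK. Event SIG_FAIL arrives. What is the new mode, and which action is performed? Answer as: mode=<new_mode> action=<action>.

mode=SEEK action=A_GO

current mode = SEEK; filter table to that mode:
  (SEEK, SIG_FAIL) → (SEEK, A_GO)  ← event matches
  (SEEK, SIG_FOUND) → (GRASP, A_GO)
  (SEEK, SIG_FAR) → (SEEK, A_GO)
event = SIG_FAIL selects (SEEK, A_GO)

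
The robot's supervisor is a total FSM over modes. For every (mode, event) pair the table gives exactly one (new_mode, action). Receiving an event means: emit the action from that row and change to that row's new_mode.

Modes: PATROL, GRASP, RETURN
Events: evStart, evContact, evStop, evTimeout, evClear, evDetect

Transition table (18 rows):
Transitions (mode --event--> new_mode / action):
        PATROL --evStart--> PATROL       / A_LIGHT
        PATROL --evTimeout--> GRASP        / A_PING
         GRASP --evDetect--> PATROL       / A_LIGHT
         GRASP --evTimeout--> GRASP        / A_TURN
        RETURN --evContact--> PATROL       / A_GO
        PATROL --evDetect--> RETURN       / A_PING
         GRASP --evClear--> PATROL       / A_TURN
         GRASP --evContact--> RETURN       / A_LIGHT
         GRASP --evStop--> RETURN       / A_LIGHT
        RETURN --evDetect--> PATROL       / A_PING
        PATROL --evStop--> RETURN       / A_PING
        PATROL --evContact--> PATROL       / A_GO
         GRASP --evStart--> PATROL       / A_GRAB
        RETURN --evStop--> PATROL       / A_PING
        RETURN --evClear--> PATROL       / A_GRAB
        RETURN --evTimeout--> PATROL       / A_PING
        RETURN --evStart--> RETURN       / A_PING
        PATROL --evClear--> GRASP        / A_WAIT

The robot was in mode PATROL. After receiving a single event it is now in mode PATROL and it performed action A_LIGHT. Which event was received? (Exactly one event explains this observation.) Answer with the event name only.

evStart

try evStart: (PATROL, evStart) → (PATROL, A_LIGHT)  ← matches
try evContact: (PATROL, evContact) → (PATROL, A_GO)
try evStop: (PATROL, evStop) → (RETURN, A_PING)
try evTimeout: (PATROL, evTimeout) → (GRASP, A_PING)
try evClear: (PATROL, evClear) → (GRASP, A_WAIT)
try evDetect: (PATROL, evDetect) → (RETURN, A_PING)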